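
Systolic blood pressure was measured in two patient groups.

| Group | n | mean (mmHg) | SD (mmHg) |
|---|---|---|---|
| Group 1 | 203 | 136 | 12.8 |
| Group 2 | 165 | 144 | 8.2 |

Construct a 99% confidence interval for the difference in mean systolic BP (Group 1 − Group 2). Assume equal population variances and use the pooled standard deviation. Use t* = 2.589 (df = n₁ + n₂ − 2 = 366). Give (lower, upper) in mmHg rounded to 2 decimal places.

(-10.98, -5.02)

Pooled variance s_p² = [202·12.8² + 164·8.2²] / (203+165−2) = 120.5548, so s_p = 10.9797.
SE_diff = s_p·√(1/n₁ + 1/n₂) = 10.9797·√(1/203 + 1/165) = 1.1509.
t* = 2.589; margin = 2.589 × 1.1509 = 2.9797.
Difference = 136 − 144 = -8.0000.
-8.0000 ± 2.9797 → (-10.98, -5.02).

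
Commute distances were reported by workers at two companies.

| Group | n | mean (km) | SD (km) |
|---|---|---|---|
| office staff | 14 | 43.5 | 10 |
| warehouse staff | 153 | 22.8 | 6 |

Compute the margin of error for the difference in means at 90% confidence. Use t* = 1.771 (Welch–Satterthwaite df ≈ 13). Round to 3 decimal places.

4.811

Standard errors of each mean: 10/√14 = 2.6726 and 6/√153 = 0.4851.
SE(x̄₁ − x̄₂) = √(2.6726² + 0.4851²) = 2.7163 for independent samples with unequal variances.
With t* = 1.771, the margin is 1.771 × 2.7163 = 4.8106.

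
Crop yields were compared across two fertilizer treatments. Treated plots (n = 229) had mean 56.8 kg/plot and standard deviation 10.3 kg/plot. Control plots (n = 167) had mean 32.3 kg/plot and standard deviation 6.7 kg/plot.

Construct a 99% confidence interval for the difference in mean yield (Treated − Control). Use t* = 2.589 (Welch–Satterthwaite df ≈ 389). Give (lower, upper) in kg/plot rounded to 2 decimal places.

(22.28, 26.72)

Per-group SEs: s₁/√n₁ = 10.3/√229 = 0.6806, s₂/√n₂ = 6.7/√167 = 0.5185.
Unpooled SE of the difference: √(0.46321636 + 0.26884225) = 0.8556.
Margin of error = t* · SE = 2.589 × 0.8556 = 2.2151.
x̄₁ − x̄₂ = 56.8 − 32.3 = 24.5000.
CI: 24.5000 ± 2.2151 = (22.28, 26.72).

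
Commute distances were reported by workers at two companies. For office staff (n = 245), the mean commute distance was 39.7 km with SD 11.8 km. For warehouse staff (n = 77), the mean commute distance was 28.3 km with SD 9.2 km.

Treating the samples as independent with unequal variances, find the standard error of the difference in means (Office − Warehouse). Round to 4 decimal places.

Per-group SEs: s₁/√n₁ = 11.8/√245 = 0.7539, s₂/√n₂ = 9.2/√77 = 1.0484.
Unpooled SE of the difference: √(0.56836521 + 1.09914256) = 1.2913.

1.2913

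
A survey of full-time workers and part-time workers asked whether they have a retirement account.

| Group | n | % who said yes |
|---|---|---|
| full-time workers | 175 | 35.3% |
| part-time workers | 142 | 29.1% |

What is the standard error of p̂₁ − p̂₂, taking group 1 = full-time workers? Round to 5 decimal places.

0.05252

The two standard errors are √(0.3530×0.6470/175) = 0.03613 and √(0.2910×0.7090/142) = 0.03812.
Because the samples are independent, SE_diff = √(0.03613² + 0.03812²) = 0.05252.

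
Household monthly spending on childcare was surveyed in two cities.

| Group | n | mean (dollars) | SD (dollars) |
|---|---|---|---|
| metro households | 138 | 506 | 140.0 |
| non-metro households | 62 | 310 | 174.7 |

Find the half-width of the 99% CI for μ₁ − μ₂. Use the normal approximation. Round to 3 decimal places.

Standard errors of each mean: 140.0/√138 = 11.9176 and 174.7/√62 = 22.1869.
SE(x̄₁ − x̄₂) = √(11.9176² + 22.1869²) = 25.1851 for independent samples with unequal variances.
With z* = 2.576, the margin is 2.576 × 25.1851 = 64.8768.

64.877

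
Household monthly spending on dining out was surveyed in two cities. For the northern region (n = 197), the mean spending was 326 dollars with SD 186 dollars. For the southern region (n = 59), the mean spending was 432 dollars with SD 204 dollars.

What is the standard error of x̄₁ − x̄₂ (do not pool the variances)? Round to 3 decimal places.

29.681

SE₁ = s₁/√n₁ = 186/√197 = 13.2520; SE₂ = 204/√59 = 26.5585.
Independent samples, unequal variances: SE_diff = √(SE₁² + SE₂²) = √(175.615504 + 705.35392225) = 29.6811.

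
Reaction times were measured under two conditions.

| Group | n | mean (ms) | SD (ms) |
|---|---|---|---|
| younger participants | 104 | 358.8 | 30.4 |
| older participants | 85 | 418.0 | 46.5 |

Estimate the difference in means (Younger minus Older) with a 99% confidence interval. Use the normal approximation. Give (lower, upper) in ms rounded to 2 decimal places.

(-74.29, -44.11)

Standard errors of each mean: 30.4/√104 = 2.9810 and 46.5/√85 = 5.0436.
SE(x̄₁ − x̄₂) = √(2.9810² + 5.0436²) = 5.8587 for independent samples with unequal variances.
With z* = 2.576, the margin is 2.576 × 5.8587 = 15.0920.
x̄₁ − x̄₂ = 358.8 − 418.0 = -59.2000; the interval is -59.2000 ± 15.0920 = (-74.29, -44.11).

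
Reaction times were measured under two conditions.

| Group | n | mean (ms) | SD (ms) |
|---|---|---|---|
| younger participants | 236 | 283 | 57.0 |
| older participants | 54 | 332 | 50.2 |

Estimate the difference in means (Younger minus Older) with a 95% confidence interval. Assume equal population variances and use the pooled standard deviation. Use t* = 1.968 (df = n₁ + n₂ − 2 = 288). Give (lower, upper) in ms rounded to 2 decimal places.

(-65.57, -32.43)

Pooled variance s_p² = [235·57.0² + 53·50.2²] / (236+54−2) = 3114.8511, so s_p = 55.8109.
SE_diff = s_p·√(1/n₁ + 1/n₂) = 55.8109·√(1/236 + 1/54) = 8.4191.
t* = 1.968; margin = 1.968 × 8.4191 = 16.5688.
Difference = 283 − 332 = -49.0000.
-49.0000 ± 16.5688 → (-65.57, -32.43).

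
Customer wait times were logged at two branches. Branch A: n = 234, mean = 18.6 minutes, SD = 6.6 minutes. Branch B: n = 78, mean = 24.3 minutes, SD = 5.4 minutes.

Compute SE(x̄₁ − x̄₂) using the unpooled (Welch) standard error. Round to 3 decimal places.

0.748

SE₁ = s₁/√n₁ = 6.6/√234 = 0.4315; SE₂ = 5.4/√78 = 0.6114.
Independent samples, unequal variances: SE_diff = √(SE₁² + SE₂²) = √(0.18619225 + 0.37380996) = 0.7483.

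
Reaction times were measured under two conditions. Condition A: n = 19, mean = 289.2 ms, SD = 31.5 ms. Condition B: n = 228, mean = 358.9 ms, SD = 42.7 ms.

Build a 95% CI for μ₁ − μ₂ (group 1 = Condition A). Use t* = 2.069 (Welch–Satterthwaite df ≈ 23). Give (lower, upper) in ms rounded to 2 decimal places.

Per-group SEs: s₁/√n₁ = 31.5/√19 = 7.2266, s₂/√n₂ = 42.7/√228 = 2.8279.
Unpooled SE of the difference: √(52.22374756 + 7.99701841) = 7.7602.
Margin of error = t* · SE = 2.069 × 7.7602 = 16.0559.
x̄₁ − x̄₂ = 289.2 − 358.9 = -69.7000.
CI: -69.7000 ± 16.0559 = (-85.76, -53.64).

(-85.76, -53.64)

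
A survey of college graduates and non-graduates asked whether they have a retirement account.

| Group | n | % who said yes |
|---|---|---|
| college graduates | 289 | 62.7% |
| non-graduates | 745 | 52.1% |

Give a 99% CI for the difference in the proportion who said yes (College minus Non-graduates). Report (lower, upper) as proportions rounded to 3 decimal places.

(0.019, 0.193)

SE₁ = √(p̂₁(1−p̂₁)/n₁) = √(0.6270·0.3730/289) = 0.02845; SE₂ = √(0.5210·0.4790/745) = 0.01830.
Independent samples: SE of the difference = √(SE₁² + SE₂²) = √(0.0008094025 + 0.00033489) = 0.03383.
z* for 99% confidence is 2.576, so the margin of error is 2.576 × 0.03383 = 0.08715.
Point estimate p̂₁ − p̂₂ = 0.6270 − 0.5210 = 0.1060.
0.1060 ± 0.08715 → (0.019, 0.193).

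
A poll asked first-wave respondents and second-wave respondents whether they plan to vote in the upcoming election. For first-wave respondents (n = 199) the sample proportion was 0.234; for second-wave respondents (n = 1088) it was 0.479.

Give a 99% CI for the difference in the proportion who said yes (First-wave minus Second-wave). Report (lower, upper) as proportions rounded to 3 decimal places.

(-0.332, -0.158)

The two standard errors are √(0.2340×0.7660/199) = 0.03001 and √(0.4790×0.5210/1088) = 0.01515.
Because the samples are independent, SE_diff = √(0.03001² + 0.01515²) = 0.03362.
Using z* = 2.576 for 99%, ME = 2.576 × 0.03362 = 0.08661.
p̂₁ − p̂₂ = -0.2450; interval -0.2450 ± 0.08661 gives (-0.332, -0.158).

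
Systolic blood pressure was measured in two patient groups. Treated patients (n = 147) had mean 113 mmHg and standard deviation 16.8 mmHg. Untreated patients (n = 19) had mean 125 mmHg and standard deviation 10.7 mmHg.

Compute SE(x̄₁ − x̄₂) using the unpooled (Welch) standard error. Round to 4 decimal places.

2.8188

Per-group SEs: s₁/√n₁ = 16.8/√147 = 1.3856, s₂/√n₂ = 10.7/√19 = 2.4547.
Unpooled SE of the difference: √(1.91988736 + 6.02555209) = 2.8188.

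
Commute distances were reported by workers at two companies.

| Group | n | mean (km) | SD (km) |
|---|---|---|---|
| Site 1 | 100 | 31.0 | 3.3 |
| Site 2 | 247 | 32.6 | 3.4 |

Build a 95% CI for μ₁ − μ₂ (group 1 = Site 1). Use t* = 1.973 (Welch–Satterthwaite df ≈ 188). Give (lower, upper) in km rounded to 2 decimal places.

(-2.38, -0.82)

SE₁ = s₁/√n₁ = 3.3/√100 = 0.3300; SE₂ = 3.4/√247 = 0.2163.
Independent samples, unequal variances: SE_diff = √(SE₁² + SE₂²) = √(0.1089 + 0.04678569) = 0.3946.
t* = 1.973, so margin of error = 1.973 × 0.3946 = 0.7785.
Difference in means = 31.0 − 32.6 = -1.6000.
-1.6000 ± 0.7785 → (-2.38, -0.82).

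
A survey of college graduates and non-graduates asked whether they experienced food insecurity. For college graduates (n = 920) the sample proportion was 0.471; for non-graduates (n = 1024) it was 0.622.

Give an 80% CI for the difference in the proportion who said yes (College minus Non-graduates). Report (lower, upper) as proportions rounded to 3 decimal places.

(-0.180, -0.122)

The two standard errors are √(0.4710×0.5290/920) = 0.01646 and √(0.6220×0.3780/1024) = 0.01515.
Because the samples are independent, SE_diff = √(0.01646² + 0.01515²) = 0.02237.
Using z* = 1.282 for 80%, ME = 1.282 × 0.02237 = 0.02868.
p̂₁ − p̂₂ = -0.1510; interval -0.1510 ± 0.02868 gives (-0.180, -0.122).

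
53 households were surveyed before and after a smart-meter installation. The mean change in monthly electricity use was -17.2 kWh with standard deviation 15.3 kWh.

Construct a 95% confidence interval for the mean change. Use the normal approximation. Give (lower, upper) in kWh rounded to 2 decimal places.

(-21.32, -13.08)

Paired design: SE = s_d/√n = 15.3/√53 = 2.1016.
z* = 1.960; margin of error = 1.960 × 2.1016 = 4.1191.
-17.2 ± 4.1191 → (-21.32, -13.08).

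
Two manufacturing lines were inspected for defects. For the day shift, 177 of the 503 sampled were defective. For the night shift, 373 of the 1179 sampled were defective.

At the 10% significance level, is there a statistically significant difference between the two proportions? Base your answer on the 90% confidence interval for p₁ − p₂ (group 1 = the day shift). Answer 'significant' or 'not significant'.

not significant

Sample proportions: 177/503 = 0.3519, 373/1179 = 0.3164.
Each SE is √(p̂(1−p̂)/n): √(0.3519·0.6481/503) = 0.02129 and √(0.3164·0.6836/1179) = 0.01354.
SE(p̂₁ − p̂₂) = √(SE₁² + SE₂²) = √(0.0004532641 + 0.0001833316) = 0.02523, since the two samples are independent.
At 90% confidence z* = 1.645; margin = 1.645 × 0.02523 = 0.04150.
The difference is 0.3519 − 0.3164 = 0.0355, so the interval is 0.0355 ± 0.04150 = (-0.00600, 0.07700).
The interval (-0.00600, 0.07700) contains 0, so the difference is not significant.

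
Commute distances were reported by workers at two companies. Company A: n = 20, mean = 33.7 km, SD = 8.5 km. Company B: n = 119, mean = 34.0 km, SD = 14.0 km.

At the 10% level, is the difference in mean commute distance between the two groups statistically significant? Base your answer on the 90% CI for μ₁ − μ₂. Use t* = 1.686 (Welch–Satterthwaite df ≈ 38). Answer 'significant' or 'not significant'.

Standard errors of each mean: 8.5/√20 = 1.9007 and 14.0/√119 = 1.2834.
SE(x̄₁ − x̄₂) = √(1.9007² + 1.2834²) = 2.2934 for independent samples with unequal variances.
With t* = 1.686, the margin is 1.686 × 2.2934 = 3.8667.
x̄₁ − x̄₂ = 33.7 − 34.0 = -0.3000; the interval is -0.3000 ± 3.8667 = (-4.1667, 3.5667).
The interval (-4.1667, 3.5667) contains 0, so the difference is not significant.

not significant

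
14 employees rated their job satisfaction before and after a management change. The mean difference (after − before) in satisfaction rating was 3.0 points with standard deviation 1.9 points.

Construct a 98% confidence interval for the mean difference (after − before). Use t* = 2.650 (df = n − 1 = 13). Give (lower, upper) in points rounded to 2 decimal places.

Paired design: SE = s_d/√n = 1.9/√14 = 0.5078.
t* = 2.650; margin of error = 2.650 × 0.5078 = 1.3457.
3.0 ± 1.3457 → (1.65, 4.35).

(1.65, 4.35)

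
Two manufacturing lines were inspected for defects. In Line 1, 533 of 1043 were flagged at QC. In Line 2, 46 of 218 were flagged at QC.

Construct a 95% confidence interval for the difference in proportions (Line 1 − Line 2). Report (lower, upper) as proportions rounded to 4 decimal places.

(0.2379, 0.3621)

Sample proportions: 533/1043 = 0.5110, 46/218 = 0.2110.
Each SE is √(p̂(1−p̂)/n): √(0.5110·0.4890/1043) = 0.01548 and √(0.2110·0.7890/218) = 0.02763.
SE(p̂₁ − p̂₂) = √(SE₁² + SE₂²) = √(0.0002396304 + 0.0007634169) = 0.03167, since the two samples are independent.
At 95% confidence z* = 1.960; margin = 1.960 × 0.03167 = 0.06207.
The difference is 0.5110 − 0.2110 = 0.3000, so the interval is 0.3000 ± 0.06207 = (0.2379, 0.3621).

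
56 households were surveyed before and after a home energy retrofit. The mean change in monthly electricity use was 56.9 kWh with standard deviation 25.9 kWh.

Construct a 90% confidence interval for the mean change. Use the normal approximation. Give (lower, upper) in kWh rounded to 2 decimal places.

(51.21, 62.59)

This is a matched-pairs design, so SE = s_d/√n = 25.9/√56 = 3.4610.
Margin = 1.645 × 3.4610 = 5.6933; the interval is 56.9 ± 5.6933 = (51.21, 62.59).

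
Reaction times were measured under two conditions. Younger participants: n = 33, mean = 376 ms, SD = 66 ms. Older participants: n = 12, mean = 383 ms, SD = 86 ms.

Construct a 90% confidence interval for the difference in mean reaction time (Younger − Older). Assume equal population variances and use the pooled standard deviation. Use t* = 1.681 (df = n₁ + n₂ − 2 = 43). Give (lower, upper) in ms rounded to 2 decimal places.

s_p = √[((n₁−1)s₁² + (n₂−1)s₂²)/(n₁+n₂−2)] = √[(32·66² + 11·86²)/43] = 71.6497.
SE = 71.6497·√(1/33 + 1/12) = 24.1531.
With t* = 1.681, margin = 1.681 × 24.1531 = 40.6014.
x̄₁ − x̄₂ = 376 − 383 = -7.0000; interval -7.0000 ± 40.6014 = (-47.60, 33.60).

(-47.60, 33.60)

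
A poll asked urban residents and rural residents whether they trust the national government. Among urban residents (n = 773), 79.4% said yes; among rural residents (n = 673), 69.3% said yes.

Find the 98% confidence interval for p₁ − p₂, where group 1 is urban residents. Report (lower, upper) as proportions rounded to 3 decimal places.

(0.048, 0.154)

The two standard errors are √(0.7940×0.2060/773) = 0.01455 and √(0.6930×0.3070/673) = 0.01778.
Because the samples are independent, SE_diff = √(0.01455² + 0.01778²) = 0.02297.
Using z* = 2.326 for 98%, ME = 2.326 × 0.02297 = 0.05343.
p̂₁ − p̂₂ = 0.1010; interval 0.1010 ± 0.05343 gives (0.048, 0.154).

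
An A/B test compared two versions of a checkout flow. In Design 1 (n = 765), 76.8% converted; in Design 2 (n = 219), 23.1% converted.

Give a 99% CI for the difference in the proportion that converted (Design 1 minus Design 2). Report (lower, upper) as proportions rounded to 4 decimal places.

(0.4538, 0.6202)

SE₁ = √(p̂₁(1−p̂₁)/n₁) = √(0.7680·0.2320/765) = 0.01526; SE₂ = √(0.2310·0.7690/219) = 0.02848.
Independent samples: SE of the difference = √(SE₁² + SE₂²) = √(0.0002328676 + 0.0008111104) = 0.03231.
z* for 99% confidence is 2.576, so the margin of error is 2.576 × 0.03231 = 0.08323.
Point estimate p̂₁ − p̂₂ = 0.7680 − 0.2310 = 0.5370.
0.5370 ± 0.08323 → (0.4538, 0.6202).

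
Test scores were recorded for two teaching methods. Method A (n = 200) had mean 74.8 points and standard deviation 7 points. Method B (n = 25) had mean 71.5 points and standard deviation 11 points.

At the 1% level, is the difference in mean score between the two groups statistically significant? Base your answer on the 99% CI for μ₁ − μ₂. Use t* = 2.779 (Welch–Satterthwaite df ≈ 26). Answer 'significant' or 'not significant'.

SE₁ = s₁/√n₁ = 7/√200 = 0.4950; SE₂ = 11/√25 = 2.2000.
Independent samples, unequal variances: SE_diff = √(SE₁² + SE₂²) = √(0.245025 + 4.84) = 2.2550.
t* = 2.779, so margin of error = 2.779 × 2.2550 = 6.2666.
Difference in means = 74.8 − 71.5 = 3.3000.
3.3000 ± 6.2666 → (-2.9666, 9.5666).
The interval (-2.9666, 9.5666) contains 0, so the difference is not significant.

not significant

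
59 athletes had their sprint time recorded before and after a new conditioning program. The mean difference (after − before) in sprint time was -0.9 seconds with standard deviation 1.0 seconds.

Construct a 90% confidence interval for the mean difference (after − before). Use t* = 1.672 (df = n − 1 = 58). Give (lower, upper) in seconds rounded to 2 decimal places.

This is a matched-pairs design, so SE = s_d/√n = 1.0/√59 = 0.1302.
Margin = 1.672 × 0.1302 = 0.2177; the interval is -0.9 ± 0.2177 = (-1.12, -0.68).

(-1.12, -0.68)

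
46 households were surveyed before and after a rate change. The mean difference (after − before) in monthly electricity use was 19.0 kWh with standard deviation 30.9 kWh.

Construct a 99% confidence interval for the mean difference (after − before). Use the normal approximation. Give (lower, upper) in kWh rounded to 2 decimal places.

(7.26, 30.74)

This is a matched-pairs design, so SE = s_d/√n = 30.9/√46 = 4.5560.
Margin = 2.576 × 4.5560 = 11.7363; the interval is 19.0 ± 11.7363 = (7.26, 30.74).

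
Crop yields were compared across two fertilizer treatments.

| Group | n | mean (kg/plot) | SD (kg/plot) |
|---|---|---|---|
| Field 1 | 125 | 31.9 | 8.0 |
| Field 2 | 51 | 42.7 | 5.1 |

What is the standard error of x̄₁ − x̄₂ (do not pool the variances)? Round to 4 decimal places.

Per-group SEs: s₁/√n₁ = 8.0/√125 = 0.7155, s₂/√n₂ = 5.1/√51 = 0.7141.
Unpooled SE of the difference: √(0.51194025 + 0.50993881) = 1.0109.

1.0109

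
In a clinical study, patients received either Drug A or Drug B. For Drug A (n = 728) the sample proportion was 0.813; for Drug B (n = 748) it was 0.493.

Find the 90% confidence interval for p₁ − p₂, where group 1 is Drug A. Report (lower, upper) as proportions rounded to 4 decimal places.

(0.2817, 0.3583)

The two standard errors are √(0.8130×0.1870/728) = 0.01445 and √(0.4930×0.5070/748) = 0.01828.
Because the samples are independent, SE_diff = √(0.01445² + 0.01828²) = 0.02330.
Using z* = 1.645 for 90%, ME = 1.645 × 0.02330 = 0.03833.
p̂₁ − p̂₂ = 0.3200; interval 0.3200 ± 0.03833 gives (0.2817, 0.3583).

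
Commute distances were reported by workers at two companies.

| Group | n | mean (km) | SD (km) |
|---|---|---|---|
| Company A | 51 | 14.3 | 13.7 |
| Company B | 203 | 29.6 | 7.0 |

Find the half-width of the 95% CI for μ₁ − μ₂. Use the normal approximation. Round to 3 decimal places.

3.881

Per-group SEs: s₁/√n₁ = 13.7/√51 = 1.9184, s₂/√n₂ = 7.0/√203 = 0.4913.
Unpooled SE of the difference: √(3.68025856 + 0.24137569) = 1.9803.
Margin of error = z* · SE = 1.960 × 1.9803 = 3.8814.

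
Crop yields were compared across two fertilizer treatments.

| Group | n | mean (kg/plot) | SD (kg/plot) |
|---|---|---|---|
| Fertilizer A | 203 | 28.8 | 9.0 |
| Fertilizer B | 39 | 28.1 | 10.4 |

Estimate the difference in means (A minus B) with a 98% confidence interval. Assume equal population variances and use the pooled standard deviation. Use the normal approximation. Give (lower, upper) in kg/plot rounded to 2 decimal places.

Pooled variance s_p² = [202·9.0² + 38·10.4²] / (203+39−2) = 85.3003, so s_p = 9.2358.
SE_diff = s_p·√(1/n₁ + 1/n₂) = 9.2358·√(1/203 + 1/39) = 1.6147.
z* = 2.326; margin = 2.326 × 1.6147 = 3.7558.
Difference = 28.8 − 28.1 = 0.7000.
0.7000 ± 3.7558 → (-3.06, 4.46).

(-3.06, 4.46)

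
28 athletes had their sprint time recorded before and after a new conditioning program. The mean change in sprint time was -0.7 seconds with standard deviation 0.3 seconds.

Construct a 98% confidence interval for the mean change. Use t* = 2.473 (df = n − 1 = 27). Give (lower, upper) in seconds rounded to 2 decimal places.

(-0.84, -0.56)

Paired design: SE = s_d/√n = 0.3/√28 = 0.0567.
t* = 2.473; margin of error = 2.473 × 0.0567 = 0.1402.
-0.7 ± 0.1402 → (-0.84, -0.56).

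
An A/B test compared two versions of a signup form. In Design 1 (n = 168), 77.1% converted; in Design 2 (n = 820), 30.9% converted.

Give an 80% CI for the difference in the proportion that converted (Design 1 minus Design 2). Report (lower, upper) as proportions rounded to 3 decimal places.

Each SE is √(p̂(1−p̂)/n): √(0.7710·0.2290/168) = 0.03242 and √(0.3090·0.6910/820) = 0.01614.
SE(p̂₁ − p̂₂) = √(SE₁² + SE₂²) = √(0.0010510564 + 0.0002604996) = 0.03622, since the two samples are independent.
At 80% confidence z* = 1.282; margin = 1.282 × 0.03622 = 0.04643.
The difference is 0.7710 − 0.3090 = 0.4620, so the interval is 0.4620 ± 0.04643 = (0.416, 0.508).

(0.416, 0.508)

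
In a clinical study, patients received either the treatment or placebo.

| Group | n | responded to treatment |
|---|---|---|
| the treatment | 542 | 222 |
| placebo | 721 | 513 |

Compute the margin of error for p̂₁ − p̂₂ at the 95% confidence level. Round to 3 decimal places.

First, p̂₁ = 222/542 = 0.4096; p̂₂ = 513/721 = 0.7115.
The two standard errors are √(0.4096×0.5904/542) = 0.02112 and √(0.7115×0.2885/721) = 0.01687.
Because the samples are independent, SE_diff = √(0.02112² + 0.01687²) = 0.02703.
Using z* = 1.960 for 95%, ME = 1.960 × 0.02703 = 0.05298.

0.053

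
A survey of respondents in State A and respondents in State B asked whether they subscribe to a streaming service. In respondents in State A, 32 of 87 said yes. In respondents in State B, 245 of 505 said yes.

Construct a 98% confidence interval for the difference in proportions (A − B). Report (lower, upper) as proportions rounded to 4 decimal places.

(-0.2482, 0.0136)

Sample proportions: 32/87 = 0.3678, 245/505 = 0.4851.
Each SE is √(p̂(1−p̂)/n): √(0.3678·0.6322/87) = 0.05170 and √(0.4851·0.5149/505) = 0.02224.
SE(p̂₁ − p̂₂) = √(SE₁² + SE₂²) = √(0.00267289 + 0.0004946176) = 0.05628, since the two samples are independent.
At 98% confidence z* = 2.326; margin = 2.326 × 0.05628 = 0.13091.
The difference is 0.3678 − 0.4851 = -0.1173, so the interval is -0.1173 ± 0.13091 = (-0.2482, 0.0136).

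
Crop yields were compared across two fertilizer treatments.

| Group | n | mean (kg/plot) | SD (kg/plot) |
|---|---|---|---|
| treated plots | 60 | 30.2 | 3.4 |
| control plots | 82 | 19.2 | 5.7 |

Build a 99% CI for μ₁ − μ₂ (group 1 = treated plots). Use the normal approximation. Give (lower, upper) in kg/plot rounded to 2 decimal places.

(9.02, 12.98)

SE₁ = s₁/√n₁ = 3.4/√60 = 0.4389; SE₂ = 5.7/√82 = 0.6295.
Independent samples, unequal variances: SE_diff = √(SE₁² + SE₂²) = √(0.19263321 + 0.39627025) = 0.7674.
z* = 2.576, so margin of error = 2.576 × 0.7674 = 1.9768.
Difference in means = 30.2 − 19.2 = 11.0000.
11.0000 ± 1.9768 → (9.02, 12.98).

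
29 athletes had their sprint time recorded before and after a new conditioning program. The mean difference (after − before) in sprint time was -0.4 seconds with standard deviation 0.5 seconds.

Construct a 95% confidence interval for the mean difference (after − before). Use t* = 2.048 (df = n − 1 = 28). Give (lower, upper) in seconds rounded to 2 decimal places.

Paired design: SE = s_d/√n = 0.5/√29 = 0.0928.
t* = 2.048; margin of error = 2.048 × 0.0928 = 0.1901.
-0.4 ± 0.1901 → (-0.59, -0.21).

(-0.59, -0.21)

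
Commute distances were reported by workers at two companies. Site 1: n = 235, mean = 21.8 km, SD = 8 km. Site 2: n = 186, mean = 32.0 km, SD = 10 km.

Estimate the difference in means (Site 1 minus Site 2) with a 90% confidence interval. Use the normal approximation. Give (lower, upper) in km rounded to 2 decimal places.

(-11.68, -8.72)

Standard errors of each mean: 8/√235 = 0.5219 and 10/√186 = 0.7332.
SE(x̄₁ − x̄₂) = √(0.5219² + 0.7332²) = 0.9000 for independent samples with unequal variances.
With z* = 1.645, the margin is 1.645 × 0.9000 = 1.4805.
x̄₁ − x̄₂ = 21.8 − 32.0 = -10.2000; the interval is -10.2000 ± 1.4805 = (-11.68, -8.72).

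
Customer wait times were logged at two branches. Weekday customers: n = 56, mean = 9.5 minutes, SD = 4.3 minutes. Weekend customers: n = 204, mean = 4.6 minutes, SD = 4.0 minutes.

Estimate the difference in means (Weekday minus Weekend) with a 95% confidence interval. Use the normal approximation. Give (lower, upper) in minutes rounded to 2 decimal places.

(3.65, 6.15)

SE₁ = s₁/√n₁ = 4.3/√56 = 0.5746; SE₂ = 4.0/√204 = 0.2801.
Independent samples, unequal variances: SE_diff = √(SE₁² + SE₂²) = √(0.33016516 + 0.07845601) = 0.6392.
z* = 1.960, so margin of error = 1.960 × 0.6392 = 1.2528.
Difference in means = 9.5 − 4.6 = 4.9000.
4.9000 ± 1.2528 → (3.65, 6.15).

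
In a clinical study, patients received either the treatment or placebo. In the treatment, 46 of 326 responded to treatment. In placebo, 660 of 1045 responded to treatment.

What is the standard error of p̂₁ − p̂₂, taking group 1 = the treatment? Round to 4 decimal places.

p̂₁ = 46/326 = 0.1411 and p̂₂ = 660/1045 = 0.6316.
SE₁ = √(p̂₁(1−p̂₁)/n₁) = √(0.1411·0.8589/326) = 0.01928; SE₂ = √(0.6316·0.3684/1045) = 0.01492.
Independent samples: SE of the difference = √(SE₁² + SE₂²) = √(0.0003717184 + 0.0002226064) = 0.02438.

0.0244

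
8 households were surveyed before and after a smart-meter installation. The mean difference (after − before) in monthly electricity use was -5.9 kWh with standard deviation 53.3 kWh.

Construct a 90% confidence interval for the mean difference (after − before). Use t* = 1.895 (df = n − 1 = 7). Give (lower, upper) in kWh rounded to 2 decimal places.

(-41.61, 29.81)

Paired design: SE = s_d/√n = 53.3/√8 = 18.8444.
t* = 1.895; margin of error = 1.895 × 18.8444 = 35.7101.
-5.9 ± 35.7101 → (-41.61, 29.81).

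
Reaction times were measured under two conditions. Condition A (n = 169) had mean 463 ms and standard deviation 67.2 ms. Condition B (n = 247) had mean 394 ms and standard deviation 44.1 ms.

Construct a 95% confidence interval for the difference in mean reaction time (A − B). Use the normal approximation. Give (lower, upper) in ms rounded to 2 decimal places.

Per-group SEs: s₁/√n₁ = 67.2/√169 = 5.1692, s₂/√n₂ = 44.1/√247 = 2.8060.
Unpooled SE of the difference: √(26.72062864 + 7.873636) = 5.8817.
Margin of error = z* · SE = 1.960 × 5.8817 = 11.5281.
x̄₁ − x̄₂ = 463 − 394 = 69.0000.
CI: 69.0000 ± 11.5281 = (57.47, 80.53).

(57.47, 80.53)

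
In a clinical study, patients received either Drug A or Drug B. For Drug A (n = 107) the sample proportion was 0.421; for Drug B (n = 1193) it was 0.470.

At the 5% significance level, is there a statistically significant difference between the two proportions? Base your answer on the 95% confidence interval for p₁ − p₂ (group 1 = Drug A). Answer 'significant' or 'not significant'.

Each SE is √(p̂(1−p̂)/n): √(0.4210·0.5790/107) = 0.04773 and √(0.4700·0.5300/1193) = 0.01445.
SE(p̂₁ − p̂₂) = √(SE₁² + SE₂²) = √(0.0022781529 + 0.0002088025) = 0.04987, since the two samples are independent.
At 95% confidence z* = 1.960; margin = 1.960 × 0.04987 = 0.09775.
The difference is 0.4210 − 0.4700 = -0.0490, so the interval is -0.0490 ± 0.09775 = (-0.14675, 0.04875).
The interval (-0.14675, 0.04875) contains 0, so the difference is not significant.

not significant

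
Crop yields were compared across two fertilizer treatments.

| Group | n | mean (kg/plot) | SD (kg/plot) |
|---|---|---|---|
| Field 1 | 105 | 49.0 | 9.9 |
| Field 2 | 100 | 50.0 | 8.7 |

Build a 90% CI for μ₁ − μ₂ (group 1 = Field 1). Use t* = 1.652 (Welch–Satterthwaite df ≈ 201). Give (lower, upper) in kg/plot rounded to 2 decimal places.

(-3.15, 1.15)

Standard errors of each mean: 9.9/√105 = 0.9661 and 8.7/√100 = 0.8700.
SE(x̄₁ − x̄₂) = √(0.9661² + 0.8700²) = 1.3001 for independent samples with unequal variances.
With t* = 1.652, the margin is 1.652 × 1.3001 = 2.1478.
x̄₁ − x̄₂ = 49.0 − 50.0 = -1.0000; the interval is -1.0000 ± 2.1478 = (-3.15, 1.15).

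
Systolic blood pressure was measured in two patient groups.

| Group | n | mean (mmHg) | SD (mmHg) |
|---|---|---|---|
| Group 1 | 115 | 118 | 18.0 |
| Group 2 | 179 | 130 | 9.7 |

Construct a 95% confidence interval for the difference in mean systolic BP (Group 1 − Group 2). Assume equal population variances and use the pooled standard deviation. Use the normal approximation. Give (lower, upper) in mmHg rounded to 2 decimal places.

s_p = √[((n₁−1)s₁² + (n₂−1)s₂²)/(n₁+n₂−2)] = √[(114·18.0² + 178·9.7²)/292] = 13.5591.
SE = 13.5591·√(1/115 + 1/179) = 1.6204.
With z* = 1.960, margin = 1.960 × 1.6204 = 3.1760.
x̄₁ − x̄₂ = 118 − 130 = -12.0000; interval -12.0000 ± 3.1760 = (-15.18, -8.82).

(-15.18, -8.82)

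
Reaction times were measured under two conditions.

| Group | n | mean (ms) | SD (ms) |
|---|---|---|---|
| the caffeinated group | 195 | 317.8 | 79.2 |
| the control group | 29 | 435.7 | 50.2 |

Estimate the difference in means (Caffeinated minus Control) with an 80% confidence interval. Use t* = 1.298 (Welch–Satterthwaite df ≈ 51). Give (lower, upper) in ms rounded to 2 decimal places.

(-132.06, -103.74)

SE₁ = s₁/√n₁ = 79.2/√195 = 5.6716; SE₂ = 50.2/√29 = 9.3219.
Independent samples, unequal variances: SE_diff = √(SE₁² + SE₂²) = √(32.16704656 + 86.89781961) = 10.9117.
t* = 1.298, so margin of error = 1.298 × 10.9117 = 14.1634.
Difference in means = 317.8 − 435.7 = -117.9000.
-117.9000 ± 14.1634 → (-132.06, -103.74).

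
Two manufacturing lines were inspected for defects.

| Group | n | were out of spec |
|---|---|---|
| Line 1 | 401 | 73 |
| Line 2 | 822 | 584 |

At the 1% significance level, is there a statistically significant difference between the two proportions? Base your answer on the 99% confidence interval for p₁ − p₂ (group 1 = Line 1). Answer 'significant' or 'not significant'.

Sample proportions: 73/401 = 0.1820, 584/822 = 0.7105.
Each SE is √(p̂(1−p̂)/n): √(0.1820·0.8180/401) = 0.01927 and √(0.7105·0.2895/822) = 0.01582.
SE(p̂₁ − p̂₂) = √(SE₁² + SE₂²) = √(0.0003713329 + 0.0002502724) = 0.02493, since the two samples are independent.
At 99% confidence z* = 2.576; margin = 2.576 × 0.02493 = 0.06422.
The difference is 0.1820 − 0.7105 = -0.5285, so the interval is -0.5285 ± 0.06422 = (-0.59272, -0.46428).
The interval (-0.59272, -0.46428) does not contain 0, so the difference is significant.

significant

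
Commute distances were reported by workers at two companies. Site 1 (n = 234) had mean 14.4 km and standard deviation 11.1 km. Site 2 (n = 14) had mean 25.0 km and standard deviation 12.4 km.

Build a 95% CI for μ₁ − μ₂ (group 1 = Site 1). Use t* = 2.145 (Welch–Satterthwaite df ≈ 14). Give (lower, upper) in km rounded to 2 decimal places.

(-17.88, -3.32)

Standard errors of each mean: 11.1/√234 = 0.7256 and 12.4/√14 = 3.3140.
SE(x̄₁ − x̄₂) = √(0.7256² + 3.3140²) = 3.3925 for independent samples with unequal variances.
With t* = 2.145, the margin is 2.145 × 3.3925 = 7.2769.
x̄₁ − x̄₂ = 14.4 − 25.0 = -10.6000; the interval is -10.6000 ± 7.2769 = (-17.88, -3.32).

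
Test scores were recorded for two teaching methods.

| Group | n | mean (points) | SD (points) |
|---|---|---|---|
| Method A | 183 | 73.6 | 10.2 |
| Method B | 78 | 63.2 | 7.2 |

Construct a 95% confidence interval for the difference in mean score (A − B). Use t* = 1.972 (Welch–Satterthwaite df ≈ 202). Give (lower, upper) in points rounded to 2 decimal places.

(8.21, 12.59)

Standard errors of each mean: 10.2/√183 = 0.7540 and 7.2/√78 = 0.8152.
SE(x̄₁ − x̄₂) = √(0.7540² + 0.8152²) = 1.1104 for independent samples with unequal variances.
With t* = 1.972, the margin is 1.972 × 1.1104 = 2.1897.
x̄₁ − x̄₂ = 73.6 − 63.2 = 10.4000; the interval is 10.4000 ± 2.1897 = (8.21, 12.59).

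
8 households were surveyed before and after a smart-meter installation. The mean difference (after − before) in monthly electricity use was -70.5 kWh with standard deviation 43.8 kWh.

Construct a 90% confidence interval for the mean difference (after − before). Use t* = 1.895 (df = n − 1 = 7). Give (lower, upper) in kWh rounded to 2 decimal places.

(-99.85, -41.15)

This is a matched-pairs design, so SE = s_d/√n = 43.8/√8 = 15.4856.
Margin = 1.895 × 15.4856 = 29.3452; the interval is -70.5 ± 29.3452 = (-99.85, -41.15).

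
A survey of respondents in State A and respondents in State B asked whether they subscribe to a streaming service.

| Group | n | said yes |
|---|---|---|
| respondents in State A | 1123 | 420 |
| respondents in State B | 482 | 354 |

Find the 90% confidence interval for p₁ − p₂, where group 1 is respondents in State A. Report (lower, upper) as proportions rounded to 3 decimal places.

(-0.401, -0.320)

p̂₁ = 420/1123 = 0.3740 and p̂₂ = 354/482 = 0.7344.
SE₁ = √(p̂₁(1−p̂₁)/n₁) = √(0.3740·0.6260/1123) = 0.01444; SE₂ = √(0.7344·0.2656/482) = 0.02012.
Independent samples: SE of the difference = √(SE₁² + SE₂²) = √(0.0002085136 + 0.0004048144) = 0.02477.
z* for 90% confidence is 1.645, so the margin of error is 1.645 × 0.02477 = 0.04075.
Point estimate p̂₁ − p̂₂ = 0.3740 − 0.7344 = -0.3604.
-0.3604 ± 0.04075 → (-0.401, -0.320).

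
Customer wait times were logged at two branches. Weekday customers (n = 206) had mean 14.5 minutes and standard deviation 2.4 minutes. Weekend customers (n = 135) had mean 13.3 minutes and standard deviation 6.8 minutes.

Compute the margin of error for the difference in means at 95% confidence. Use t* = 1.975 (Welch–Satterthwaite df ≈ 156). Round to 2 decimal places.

1.20

Standard errors of each mean: 2.4/√206 = 0.1672 and 6.8/√135 = 0.5853.
SE(x̄₁ − x̄₂) = √(0.1672² + 0.5853²) = 0.6087 for independent samples with unequal variances.
With t* = 1.975, the margin is 1.975 × 0.6087 = 1.2022.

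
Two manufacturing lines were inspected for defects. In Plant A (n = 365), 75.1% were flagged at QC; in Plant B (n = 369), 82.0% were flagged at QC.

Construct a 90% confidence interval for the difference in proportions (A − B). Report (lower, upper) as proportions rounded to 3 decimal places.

The two standard errors are √(0.7510×0.2490/365) = 0.02263 and √(0.8200×0.1800/369) = 0.02000.
Because the samples are independent, SE_diff = √(0.02263² + 0.02000²) = 0.03020.
Using z* = 1.645 for 90%, ME = 1.645 × 0.03020 = 0.04968.
p̂₁ − p̂₂ = -0.0690; interval -0.0690 ± 0.04968 gives (-0.119, -0.019).

(-0.119, -0.019)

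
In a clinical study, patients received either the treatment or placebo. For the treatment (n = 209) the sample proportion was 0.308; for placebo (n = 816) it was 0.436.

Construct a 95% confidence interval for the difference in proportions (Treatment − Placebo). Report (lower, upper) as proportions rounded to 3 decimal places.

(-0.199, -0.057)

The two standard errors are √(0.3080×0.6920/209) = 0.03193 and √(0.4360×0.5640/816) = 0.01736.
Because the samples are independent, SE_diff = √(0.03193² + 0.01736²) = 0.03634.
Using z* = 1.960 for 95%, ME = 1.960 × 0.03634 = 0.07123.
p̂₁ − p̂₂ = -0.1280; interval -0.1280 ± 0.07123 gives (-0.199, -0.057).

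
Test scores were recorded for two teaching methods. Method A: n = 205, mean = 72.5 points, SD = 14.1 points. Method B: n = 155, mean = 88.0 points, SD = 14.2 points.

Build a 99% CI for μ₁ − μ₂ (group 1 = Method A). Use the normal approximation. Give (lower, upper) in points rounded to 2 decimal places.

(-19.38, -11.62)

SE₁ = s₁/√n₁ = 14.1/√205 = 0.9848; SE₂ = 14.2/√155 = 1.1406.
Independent samples, unequal variances: SE_diff = √(SE₁² + SE₂²) = √(0.96983104 + 1.30096836) = 1.5069.
z* = 2.576, so margin of error = 2.576 × 1.5069 = 3.8818.
Difference in means = 72.5 − 88.0 = -15.5000.
-15.5000 ± 3.8818 → (-19.38, -11.62).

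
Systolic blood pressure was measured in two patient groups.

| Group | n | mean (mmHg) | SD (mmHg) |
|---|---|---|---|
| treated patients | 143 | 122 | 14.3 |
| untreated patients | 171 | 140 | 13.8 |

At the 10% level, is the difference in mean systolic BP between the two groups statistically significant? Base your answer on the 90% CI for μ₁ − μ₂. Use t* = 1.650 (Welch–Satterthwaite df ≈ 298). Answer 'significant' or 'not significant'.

significant

Standard errors of each mean: 14.3/√143 = 1.1958 and 13.8/√171 = 1.0553.
SE(x̄₁ − x̄₂) = √(1.1958² + 1.0553²) = 1.5949 for independent samples with unequal variances.
With t* = 1.650, the margin is 1.650 × 1.5949 = 2.6316.
x̄₁ − x̄₂ = 122 − 140 = -18.0000; the interval is -18.0000 ± 2.6316 = (-20.6316, -15.3684).
The interval (-20.6316, -15.3684) does not contain 0, so the difference is significant.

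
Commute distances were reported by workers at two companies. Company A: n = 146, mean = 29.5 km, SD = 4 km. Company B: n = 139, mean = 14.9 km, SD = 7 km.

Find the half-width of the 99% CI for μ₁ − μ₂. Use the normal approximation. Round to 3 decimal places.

1.751

Standard errors of each mean: 4/√146 = 0.3310 and 7/√139 = 0.5937.
SE(x̄₁ − x̄₂) = √(0.3310² + 0.5937²) = 0.6797 for independent samples with unequal variances.
With z* = 2.576, the margin is 2.576 × 0.6797 = 1.7509.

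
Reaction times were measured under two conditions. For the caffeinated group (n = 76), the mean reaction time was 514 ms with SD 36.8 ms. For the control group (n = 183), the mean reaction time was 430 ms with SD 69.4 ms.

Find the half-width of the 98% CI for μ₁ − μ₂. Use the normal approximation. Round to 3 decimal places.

15.453

SE₁ = s₁/√n₁ = 36.8/√76 = 4.2212; SE₂ = 69.4/√183 = 5.1302.
Independent samples, unequal variances: SE_diff = √(SE₁² + SE₂²) = √(17.81852944 + 26.31895204) = 6.6436.
z* = 2.326, so margin of error = 2.326 × 6.6436 = 15.4530.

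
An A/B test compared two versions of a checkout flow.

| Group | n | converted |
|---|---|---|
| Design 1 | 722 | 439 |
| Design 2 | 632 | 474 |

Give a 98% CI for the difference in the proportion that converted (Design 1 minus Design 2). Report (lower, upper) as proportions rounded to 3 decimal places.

(-0.200, -0.084)

Sample proportions: 439/722 = 0.6080, 474/632 = 0.7500.
Each SE is √(p̂(1−p̂)/n): √(0.6080·0.3920/722) = 0.01817 and √(0.7500·0.2500/632) = 0.01722.
SE(p̂₁ − p̂₂) = √(SE₁² + SE₂²) = √(0.0003301489 + 0.0002965284) = 0.02503, since the two samples are independent.
At 98% confidence z* = 2.326; margin = 2.326 × 0.02503 = 0.05822.
The difference is 0.6080 − 0.7500 = -0.1420, so the interval is -0.1420 ± 0.05822 = (-0.200, -0.084).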